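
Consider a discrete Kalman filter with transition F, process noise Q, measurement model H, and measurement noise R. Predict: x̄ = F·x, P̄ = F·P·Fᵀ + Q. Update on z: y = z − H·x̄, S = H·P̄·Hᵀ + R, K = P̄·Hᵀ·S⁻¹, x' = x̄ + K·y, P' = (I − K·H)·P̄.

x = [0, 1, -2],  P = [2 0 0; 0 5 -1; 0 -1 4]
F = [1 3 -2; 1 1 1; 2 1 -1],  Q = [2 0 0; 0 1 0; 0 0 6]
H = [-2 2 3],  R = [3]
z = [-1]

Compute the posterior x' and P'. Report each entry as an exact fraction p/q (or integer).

x' = [266/47, -37/94, 345/94]
P' = [3178/47 1151/94 3449/94; 1151/94 1519/188 541/188; 3449/94 541/188 4259/188]

x̄ = F·x = [7, -1, 3]
P̄ = F·P·Fᵀ + Q = [77 8 32; 8 10 5; 32 5 25]
y = z − H·x̄ = [6]
S = H·P̄·Hᵀ + R = [188]
K = P̄·Hᵀ·S⁻¹ = [-21/94; 19/188; 21/188]
x' = x̄ + K·y = [266/47, -37/94, 345/94]
P' = (I − K·H)·P̄ = [3178/47 1151/94 3449/94; 1151/94 1519/188 541/188; 3449/94 541/188 4259/188]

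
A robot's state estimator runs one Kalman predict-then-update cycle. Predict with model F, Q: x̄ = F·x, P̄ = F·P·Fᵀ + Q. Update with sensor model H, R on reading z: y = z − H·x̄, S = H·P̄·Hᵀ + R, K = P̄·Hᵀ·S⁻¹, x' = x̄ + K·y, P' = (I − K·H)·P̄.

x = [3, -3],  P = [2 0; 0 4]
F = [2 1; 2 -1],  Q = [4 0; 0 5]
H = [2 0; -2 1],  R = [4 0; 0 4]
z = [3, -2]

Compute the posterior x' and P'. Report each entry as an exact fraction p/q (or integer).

x' = [827/389, 1384/389]
P' = [320/389 528/389; 528/389 2116/389]

x̄ = F·x = [3, 9]
P̄ = F·P·Fᵀ + Q = [16 4; 4 17]
y = z − H·x̄ = [-3, -5]
S = H·P̄·Hᵀ + R = [68 -56; -56 69]
K = P̄·Hᵀ·S⁻¹ = [160/389 -28/389; 264/389 265/389]
x' = x̄ + K·y = [827/389, 1384/389]
P' = (I − K·H)·P̄ = [320/389 528/389; 528/389 2116/389]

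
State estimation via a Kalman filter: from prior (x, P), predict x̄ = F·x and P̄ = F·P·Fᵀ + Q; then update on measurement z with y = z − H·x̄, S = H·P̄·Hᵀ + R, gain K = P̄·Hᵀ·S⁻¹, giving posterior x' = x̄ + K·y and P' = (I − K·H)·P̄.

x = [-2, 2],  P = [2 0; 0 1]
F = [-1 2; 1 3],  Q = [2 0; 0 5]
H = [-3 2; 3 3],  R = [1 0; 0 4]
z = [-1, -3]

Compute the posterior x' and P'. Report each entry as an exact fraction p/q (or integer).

x̄ = F·x = [6, 4]
P̄ = F·P·Fᵀ + Q = [8 4; 4 16]
y = z − H·x̄ = [9, -33]
S = H·P̄·Hᵀ + R = [89 12; 12 292]
K = P̄·Hᵀ·S⁻¹ = [-1276/6461 849/6461; 1280/6461 1275/6461]
x' = x̄ + K·y = [-105/923, -673/923]
P' = (I − K·H)·P̄ = [708/6461 424/6461; 424/6461 1276/6461]

x' = [-105/923, -673/923]
P' = [708/6461 424/6461; 424/6461 1276/6461]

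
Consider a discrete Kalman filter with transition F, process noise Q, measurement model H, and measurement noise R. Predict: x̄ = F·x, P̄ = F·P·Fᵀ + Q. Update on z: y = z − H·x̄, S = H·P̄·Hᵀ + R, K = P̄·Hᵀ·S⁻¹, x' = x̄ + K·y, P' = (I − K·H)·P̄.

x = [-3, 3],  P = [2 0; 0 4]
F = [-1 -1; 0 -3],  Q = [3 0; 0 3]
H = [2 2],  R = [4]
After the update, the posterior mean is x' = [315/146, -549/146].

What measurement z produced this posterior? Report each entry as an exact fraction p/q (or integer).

x̄ = F·x = [0, -9]
P̄ = F·P·Fᵀ + Q = [9 12; 12 39]
S = H·P̄·Hᵀ + R = [292]
K = P̄·Hᵀ·S⁻¹ = [21/146; 51/146]
x' − x̄ = [315/146, 765/146] = K·y
y = (KᵀK)⁻¹·Kᵀ·(x' − x̄) = [15]
z = y + H·x̄ = [15] + [-18] = [-3]

z = [-3]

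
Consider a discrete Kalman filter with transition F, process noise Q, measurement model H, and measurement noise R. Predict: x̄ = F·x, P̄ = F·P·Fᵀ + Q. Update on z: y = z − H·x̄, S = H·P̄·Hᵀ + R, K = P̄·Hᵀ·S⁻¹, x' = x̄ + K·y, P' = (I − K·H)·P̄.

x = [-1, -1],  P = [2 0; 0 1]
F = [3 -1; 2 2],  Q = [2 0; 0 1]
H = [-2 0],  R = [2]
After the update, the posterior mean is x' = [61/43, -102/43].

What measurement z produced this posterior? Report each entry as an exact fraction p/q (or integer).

z = [-3]

x̄ = F·x = [-2, -4]
P̄ = F·P·Fᵀ + Q = [21 10; 10 13]
S = H·P̄·Hᵀ + R = [86]
K = P̄·Hᵀ·S⁻¹ = [-21/43; -10/43]
x' − x̄ = [147/43, 70/43] = K·y
y = (KᵀK)⁻¹·Kᵀ·(x' − x̄) = [-7]
z = y + H·x̄ = [-7] + [4] = [-3]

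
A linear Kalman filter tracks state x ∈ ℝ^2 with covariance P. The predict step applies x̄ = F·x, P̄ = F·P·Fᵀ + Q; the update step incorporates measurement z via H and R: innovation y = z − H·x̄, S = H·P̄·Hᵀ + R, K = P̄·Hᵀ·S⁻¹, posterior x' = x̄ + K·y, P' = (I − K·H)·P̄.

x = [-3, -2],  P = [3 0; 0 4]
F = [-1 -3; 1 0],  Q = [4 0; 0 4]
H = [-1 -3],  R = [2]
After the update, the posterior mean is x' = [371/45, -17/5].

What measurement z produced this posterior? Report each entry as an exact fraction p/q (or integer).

z = [2]

x̄ = F·x = [9, -3]
P̄ = F·P·Fᵀ + Q = [43 -3; -3 7]
S = H·P̄·Hᵀ + R = [90]
K = P̄·Hᵀ·S⁻¹ = [-17/45; -1/5]
x' − x̄ = [-34/45, -2/5] = K·y
y = (KᵀK)⁻¹·Kᵀ·(x' − x̄) = [2]
z = y + H·x̄ = [2] + [0] = [2]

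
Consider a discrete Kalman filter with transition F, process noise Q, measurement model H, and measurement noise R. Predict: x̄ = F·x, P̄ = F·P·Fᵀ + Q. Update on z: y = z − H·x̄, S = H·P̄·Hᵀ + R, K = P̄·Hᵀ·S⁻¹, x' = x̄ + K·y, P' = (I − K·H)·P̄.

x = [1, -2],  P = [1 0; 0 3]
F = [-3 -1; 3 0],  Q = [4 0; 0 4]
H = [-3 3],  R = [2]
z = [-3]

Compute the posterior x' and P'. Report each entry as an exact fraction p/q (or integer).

x' = [28/17, 57/85]
P' = [47/17 45/17; 45/17 1169/425]

x̄ = F·x = [-1, 3]
P̄ = F·P·Fᵀ + Q = [16 -9; -9 13]
y = z − H·x̄ = [-15]
S = H·P̄·Hᵀ + R = [425]
K = P̄·Hᵀ·S⁻¹ = [-3/17; 66/425]
x' = x̄ + K·y = [28/17, 57/85]
P' = (I − K·H)·P̄ = [47/17 45/17; 45/17 1169/425]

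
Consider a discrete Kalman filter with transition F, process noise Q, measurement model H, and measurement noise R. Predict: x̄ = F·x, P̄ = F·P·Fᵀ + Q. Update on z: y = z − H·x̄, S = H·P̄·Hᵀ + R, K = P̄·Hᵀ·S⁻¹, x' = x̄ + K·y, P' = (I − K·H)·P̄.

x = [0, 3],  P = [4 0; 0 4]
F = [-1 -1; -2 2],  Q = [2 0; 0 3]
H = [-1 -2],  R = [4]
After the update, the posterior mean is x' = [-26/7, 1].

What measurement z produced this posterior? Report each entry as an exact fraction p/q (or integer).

z = [2]

x̄ = F·x = [-3, 6]
P̄ = F·P·Fᵀ + Q = [10 0; 0 35]
S = H·P̄·Hᵀ + R = [154]
K = P̄·Hᵀ·S⁻¹ = [-5/77; -5/11]
x' − x̄ = [-5/7, -5] = K·y
y = (KᵀK)⁻¹·Kᵀ·(x' − x̄) = [11]
z = y + H·x̄ = [11] + [-9] = [2]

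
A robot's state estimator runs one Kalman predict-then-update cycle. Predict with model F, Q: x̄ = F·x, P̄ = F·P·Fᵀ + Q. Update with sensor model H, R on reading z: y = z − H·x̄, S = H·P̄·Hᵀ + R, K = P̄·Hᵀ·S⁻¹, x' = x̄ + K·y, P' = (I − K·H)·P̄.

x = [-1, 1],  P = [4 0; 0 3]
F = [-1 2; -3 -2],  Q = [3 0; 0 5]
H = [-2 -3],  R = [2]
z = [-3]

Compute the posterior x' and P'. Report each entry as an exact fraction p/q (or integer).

x' = [479/185, -133/185]
P' = [9101/555 -2014/185; -2014/185 1378/185]

x̄ = F·x = [3, 1]
P̄ = F·P·Fᵀ + Q = [19 0; 0 53]
y = z − H·x̄ = [6]
S = H·P̄·Hᵀ + R = [555]
K = P̄·Hᵀ·S⁻¹ = [-38/555; -53/185]
x' = x̄ + K·y = [479/185, -133/185]
P' = (I − K·H)·P̄ = [9101/555 -2014/185; -2014/185 1378/185]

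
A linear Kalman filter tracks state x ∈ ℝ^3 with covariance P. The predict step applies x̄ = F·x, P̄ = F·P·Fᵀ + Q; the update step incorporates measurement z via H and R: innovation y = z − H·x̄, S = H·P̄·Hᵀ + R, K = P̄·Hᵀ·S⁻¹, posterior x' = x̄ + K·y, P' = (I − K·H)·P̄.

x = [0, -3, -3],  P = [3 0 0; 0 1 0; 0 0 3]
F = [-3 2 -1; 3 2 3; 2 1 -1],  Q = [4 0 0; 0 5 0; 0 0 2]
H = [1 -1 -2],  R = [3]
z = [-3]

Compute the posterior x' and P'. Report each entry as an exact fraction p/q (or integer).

x̄ = F·x = [-3, -15, 0]
P̄ = F·P·Fᵀ + Q = [38 -32 -13; -32 63 11; -13 11 18]
y = z − H·x̄ = [-15]
S = H·P̄·Hᵀ + R = [336]
K = P̄·Hᵀ·S⁻¹ = [2/7; -39/112; -5/28]
x' = x̄ + K·y = [-51/7, -1095/112, 75/28]
P' = (I − K·H)·P̄ = [74/7 10/7 29/7; 10/7 2493/112 -277/28; 29/7 -277/28 51/7]

x' = [-51/7, -1095/112, 75/28]
P' = [74/7 10/7 29/7; 10/7 2493/112 -277/28; 29/7 -277/28 51/7]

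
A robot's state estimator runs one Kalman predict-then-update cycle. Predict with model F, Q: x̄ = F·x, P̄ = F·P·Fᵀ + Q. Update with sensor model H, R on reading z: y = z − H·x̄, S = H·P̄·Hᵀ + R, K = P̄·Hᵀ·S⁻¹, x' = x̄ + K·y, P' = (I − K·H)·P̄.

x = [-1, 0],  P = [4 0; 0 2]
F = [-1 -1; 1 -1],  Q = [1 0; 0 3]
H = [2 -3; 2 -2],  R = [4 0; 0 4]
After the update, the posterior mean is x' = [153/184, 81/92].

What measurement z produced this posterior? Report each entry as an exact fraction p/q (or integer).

z = [-2, 1]

x̄ = F·x = [1, -1]
P̄ = F·P·Fᵀ + Q = [7 -2; -2 9]
S = H·P̄·Hᵀ + R = [137 102; 102 84]
K = P̄·Hᵀ·S⁻¹ = [-13/92 71/184; -15/46 37/276]
x' − x̄ = [-31/184, 173/92] = K·y
y = (KᵀK)⁻¹·Kᵀ·(x' − x̄) = [-7, -3]
z = y + H·x̄ = [-7, -3] + [5, 4] = [-2, 1]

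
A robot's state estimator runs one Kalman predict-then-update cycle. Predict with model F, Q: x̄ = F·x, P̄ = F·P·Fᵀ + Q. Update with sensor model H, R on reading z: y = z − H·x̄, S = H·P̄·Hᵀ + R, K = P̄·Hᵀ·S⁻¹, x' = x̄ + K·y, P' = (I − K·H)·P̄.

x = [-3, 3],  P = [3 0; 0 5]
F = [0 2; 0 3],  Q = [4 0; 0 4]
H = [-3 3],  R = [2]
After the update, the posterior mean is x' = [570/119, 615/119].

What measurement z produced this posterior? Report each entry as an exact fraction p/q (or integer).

x̄ = F·x = [6, 9]
P̄ = F·P·Fᵀ + Q = [24 30; 30 49]
S = H·P̄·Hᵀ + R = [119]
K = P̄·Hᵀ·S⁻¹ = [18/119; 57/119]
x' − x̄ = [-144/119, -456/119] = K·y
y = (KᵀK)⁻¹·Kᵀ·(x' − x̄) = [-8]
z = y + H·x̄ = [-8] + [9] = [1]

z = [1]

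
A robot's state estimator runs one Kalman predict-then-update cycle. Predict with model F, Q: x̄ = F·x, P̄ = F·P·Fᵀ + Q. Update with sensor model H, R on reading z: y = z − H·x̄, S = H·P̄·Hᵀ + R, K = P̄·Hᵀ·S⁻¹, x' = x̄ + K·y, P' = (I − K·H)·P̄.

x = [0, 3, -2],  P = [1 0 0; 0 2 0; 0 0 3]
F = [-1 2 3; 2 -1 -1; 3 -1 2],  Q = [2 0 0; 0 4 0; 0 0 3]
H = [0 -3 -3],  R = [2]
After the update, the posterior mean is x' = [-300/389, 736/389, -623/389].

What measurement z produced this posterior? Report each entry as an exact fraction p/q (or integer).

z = [-1]

x̄ = F·x = [0, -1, -7]
P̄ = F·P·Fᵀ + Q = [38 -15 11; -15 13 2; 11 2 26]
S = H·P̄·Hᵀ + R = [389]
K = P̄·Hᵀ·S⁻¹ = [12/389; -45/389; -84/389]
x' − x̄ = [-300/389, 1125/389, 2100/389] = K·y
y = (KᵀK)⁻¹·Kᵀ·(x' − x̄) = [-25]
z = y + H·x̄ = [-25] + [24] = [-1]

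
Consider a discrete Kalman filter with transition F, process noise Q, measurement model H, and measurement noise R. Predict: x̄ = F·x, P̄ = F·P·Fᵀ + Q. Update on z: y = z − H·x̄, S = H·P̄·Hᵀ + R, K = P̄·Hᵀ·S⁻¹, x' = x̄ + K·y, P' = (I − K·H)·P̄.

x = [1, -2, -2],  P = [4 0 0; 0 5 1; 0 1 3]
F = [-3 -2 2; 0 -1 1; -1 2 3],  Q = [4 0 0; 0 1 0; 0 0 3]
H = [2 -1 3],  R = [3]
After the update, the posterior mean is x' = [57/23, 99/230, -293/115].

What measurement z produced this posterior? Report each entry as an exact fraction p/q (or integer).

x̄ = F·x = [-3, 0, -11]
P̄ = F·P·Fᵀ + Q = [64 12 8; 12 7 -2; 8 -2 66]
S = H·P̄·Hᵀ + R = [920]
K = P̄·Hᵀ·S⁻¹ = [7/46; 11/920; 27/115]
x' − x̄ = [126/23, 99/230, 972/115] = K·y
y = (KᵀK)⁻¹·Kᵀ·(x' − x̄) = [36]
z = y + H·x̄ = [36] + [-39] = [-3]

z = [-3]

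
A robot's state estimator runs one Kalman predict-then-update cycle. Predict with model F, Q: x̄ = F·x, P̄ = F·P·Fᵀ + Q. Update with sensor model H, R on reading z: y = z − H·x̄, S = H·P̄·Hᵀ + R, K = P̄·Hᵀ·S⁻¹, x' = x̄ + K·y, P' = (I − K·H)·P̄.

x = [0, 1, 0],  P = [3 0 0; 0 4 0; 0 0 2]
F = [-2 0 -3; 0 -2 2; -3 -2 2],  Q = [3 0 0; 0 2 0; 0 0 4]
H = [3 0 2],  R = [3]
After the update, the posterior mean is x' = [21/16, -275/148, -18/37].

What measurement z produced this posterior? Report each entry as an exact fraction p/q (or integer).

x̄ = F·x = [0, -2, -2]
P̄ = F·P·Fᵀ + Q = [33 -12 6; -12 26 24; 6 24 55]
S = H·P̄·Hᵀ + R = [592]
K = P̄·Hᵀ·S⁻¹ = [3/16; 3/148; 8/37]
x' − x̄ = [21/16, 21/148, 56/37] = K·y
y = (KᵀK)⁻¹·Kᵀ·(x' − x̄) = [7]
z = y + H·x̄ = [7] + [-4] = [3]

z = [3]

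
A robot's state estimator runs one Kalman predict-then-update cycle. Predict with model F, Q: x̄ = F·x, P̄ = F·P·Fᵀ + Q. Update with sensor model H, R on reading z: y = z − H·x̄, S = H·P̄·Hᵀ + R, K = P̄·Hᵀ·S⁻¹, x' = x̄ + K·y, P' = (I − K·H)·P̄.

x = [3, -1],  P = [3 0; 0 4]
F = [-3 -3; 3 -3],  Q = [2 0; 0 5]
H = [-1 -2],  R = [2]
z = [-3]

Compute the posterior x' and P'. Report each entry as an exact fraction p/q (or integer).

x' = [-233/25, 31/5]
P' = [17486/375 -1732/75; -1732/75 179/15]

x̄ = F·x = [-6, 12]
P̄ = F·P·Fᵀ + Q = [65 9; 9 68]
y = z − H·x̄ = [15]
S = H·P̄·Hᵀ + R = [375]
K = P̄·Hᵀ·S⁻¹ = [-83/375; -29/75]
x' = x̄ + K·y = [-233/25, 31/5]
P' = (I − K·H)·P̄ = [17486/375 -1732/75; -1732/75 179/15]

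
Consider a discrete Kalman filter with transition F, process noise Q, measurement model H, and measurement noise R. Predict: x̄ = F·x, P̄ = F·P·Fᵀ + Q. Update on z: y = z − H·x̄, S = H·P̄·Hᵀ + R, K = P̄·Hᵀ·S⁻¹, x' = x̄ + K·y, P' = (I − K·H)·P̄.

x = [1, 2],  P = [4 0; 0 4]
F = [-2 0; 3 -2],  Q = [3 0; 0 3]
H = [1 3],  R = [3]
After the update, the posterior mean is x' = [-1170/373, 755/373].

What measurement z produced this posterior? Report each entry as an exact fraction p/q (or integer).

x̄ = F·x = [-2, -1]
P̄ = F·P·Fᵀ + Q = [19 -24; -24 55]
S = H·P̄·Hᵀ + R = [373]
K = P̄·Hᵀ·S⁻¹ = [-53/373; 141/373]
x' − x̄ = [-424/373, 1128/373] = K·y
y = (KᵀK)⁻¹·Kᵀ·(x' − x̄) = [8]
z = y + H·x̄ = [8] + [-5] = [3]

z = [3]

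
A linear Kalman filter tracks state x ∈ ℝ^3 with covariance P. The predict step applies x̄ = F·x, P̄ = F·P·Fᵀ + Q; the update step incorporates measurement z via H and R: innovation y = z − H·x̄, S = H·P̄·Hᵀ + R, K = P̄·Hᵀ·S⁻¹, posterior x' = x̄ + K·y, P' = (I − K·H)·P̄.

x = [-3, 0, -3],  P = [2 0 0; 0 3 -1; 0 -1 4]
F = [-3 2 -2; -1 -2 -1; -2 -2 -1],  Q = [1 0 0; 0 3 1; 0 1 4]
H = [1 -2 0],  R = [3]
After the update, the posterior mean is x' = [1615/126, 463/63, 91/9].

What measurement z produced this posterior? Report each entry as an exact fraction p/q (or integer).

z = [-2]

x̄ = F·x = [15, 6, 9]
P̄ = F·P·Fᵀ + Q = [55 0 6; 0 17 17; 6 17 24]
S = H·P̄·Hᵀ + R = [126]
K = P̄·Hᵀ·S⁻¹ = [55/126; -17/63; -2/9]
x' − x̄ = [-275/126, 85/63, 10/9] = K·y
y = (KᵀK)⁻¹·Kᵀ·(x' − x̄) = [-5]
z = y + H·x̄ = [-5] + [3] = [-2]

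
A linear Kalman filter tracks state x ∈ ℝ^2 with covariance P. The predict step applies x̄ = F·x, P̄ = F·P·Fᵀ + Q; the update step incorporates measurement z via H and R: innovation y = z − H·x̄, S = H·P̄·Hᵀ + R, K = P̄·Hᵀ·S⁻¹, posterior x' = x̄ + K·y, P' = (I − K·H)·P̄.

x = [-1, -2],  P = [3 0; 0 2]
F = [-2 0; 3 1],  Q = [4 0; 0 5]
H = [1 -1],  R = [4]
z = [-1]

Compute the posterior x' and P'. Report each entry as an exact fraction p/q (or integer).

x̄ = F·x = [2, -5]
P̄ = F·P·Fᵀ + Q = [16 -18; -18 34]
y = z − H·x̄ = [-8]
S = H·P̄·Hᵀ + R = [90]
K = P̄·Hᵀ·S⁻¹ = [17/45; -26/45]
x' = x̄ + K·y = [-46/45, -17/45]
P' = (I − K·H)·P̄ = [142/45 74/45; 74/45 178/45]

x' = [-46/45, -17/45]
P' = [142/45 74/45; 74/45 178/45]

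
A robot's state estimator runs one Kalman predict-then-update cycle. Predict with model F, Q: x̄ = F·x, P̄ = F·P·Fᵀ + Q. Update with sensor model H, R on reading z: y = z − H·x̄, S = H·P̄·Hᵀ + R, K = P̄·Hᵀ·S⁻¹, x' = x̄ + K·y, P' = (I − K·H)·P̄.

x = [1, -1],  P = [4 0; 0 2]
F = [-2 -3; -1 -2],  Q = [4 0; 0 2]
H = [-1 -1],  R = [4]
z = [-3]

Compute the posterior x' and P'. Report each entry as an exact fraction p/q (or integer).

x̄ = F·x = [1, 1]
P̄ = F·P·Fᵀ + Q = [38 20; 20 14]
y = z − H·x̄ = [-1]
S = H·P̄·Hᵀ + R = [96]
K = P̄·Hᵀ·S⁻¹ = [-29/48; -17/48]
x' = x̄ + K·y = [77/48, 65/48]
P' = (I − K·H)·P̄ = [71/24 -13/24; -13/24 47/24]

x' = [77/48, 65/48]
P' = [71/24 -13/24; -13/24 47/24]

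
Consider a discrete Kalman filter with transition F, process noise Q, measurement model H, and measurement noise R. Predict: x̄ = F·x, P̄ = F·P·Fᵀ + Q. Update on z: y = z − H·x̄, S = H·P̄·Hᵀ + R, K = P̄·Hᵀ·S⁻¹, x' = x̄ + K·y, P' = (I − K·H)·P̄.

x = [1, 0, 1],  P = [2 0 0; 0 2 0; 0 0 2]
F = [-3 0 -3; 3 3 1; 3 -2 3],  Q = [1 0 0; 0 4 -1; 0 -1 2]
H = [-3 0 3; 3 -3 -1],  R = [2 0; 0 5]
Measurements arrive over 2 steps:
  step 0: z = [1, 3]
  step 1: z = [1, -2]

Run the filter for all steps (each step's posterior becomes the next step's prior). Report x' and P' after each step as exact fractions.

step 0: x' = [1323/21424, -22225/21424, 659/1648], P' = [49291/64272 80989/192816 10409/14832; 80989/192816 457579/578448 13583/44496; 10409/14832 13583/44496 38167/44496]
step 1: x' = [-1459364631/7877176763, 27634929226/102403297919, 1317181988/6023723407], P' = [4632681038/7877176763 2352833550/7877176763 242022852/463363339; 2352833550/7877176763 71570962465/102403297919 1131371200/6023723407; 242022852/463363339 1131371200/6023723407 239395444/354336671]

step 0: x̄ = F·x = [-6, 4, 6]
step 0: P̄ = F·P·Fᵀ + Q = [37 -24 -36; -24 42 11; -36 11 46]
step 0: y = z − H·x̄ = [-35, 39]
step 0: S = H·P̄·Hᵀ + R = [1397 -1218; -1218 1476]
step 0: K = P̄·Hᵀ·S⁻¹ = [-3139/32136 13067/192816; -16597/96408 -164083/578448; 1735/7416 2953/44496]
step 0: x' = x̄ + K·y = [1323/21424, -22225/21424, 659/1648]
step 0: P' = (I − K·H)·P̄ = [49291/64272 80989/192816 10409/14832; 80989/192816 457579/578448 13583/44496; 10409/14832 13583/44496 38167/44496]
step 1: x̄ = F·x = [-14835/10712, -54139/21424, 9265/2678]
step 1: P̄ = F·P·Fᵀ + Q = [453991/16068 -2354735/96408 -275999/12051; -2354735/96408 18789331/578448 1124191/72306; -275999/12051 1124191/72306 857368/36153]
step 1: y = z − H·x̄ = [-144973/10712, -42135/21424]
step 1: S = H·P̄·Hᵀ + R = [14171503/16068 -92553269/96408; -92553269/96408 720567451/578448]
step 1: K = P̄·Hᵀ·S⁻¹ = [-10649847/107906531 545030796/7877176763; -233291625/1402784903 -28437137869/102403297919; 18974496/82516759 395011016/6023723407]
step 1: x' = x̄ + K·y = [-1459364631/7877176763, 27634929226/102403297919, 1317181988/6023723407]
step 1: P' = (I − K·H)·P̄ = [4632681038/7877176763 2352833550/7877176763 242022852/463363339; 2352833550/7877176763 71570962465/102403297919 1131371200/6023723407; 242022852/463363339 1131371200/6023723407 239395444/354336671]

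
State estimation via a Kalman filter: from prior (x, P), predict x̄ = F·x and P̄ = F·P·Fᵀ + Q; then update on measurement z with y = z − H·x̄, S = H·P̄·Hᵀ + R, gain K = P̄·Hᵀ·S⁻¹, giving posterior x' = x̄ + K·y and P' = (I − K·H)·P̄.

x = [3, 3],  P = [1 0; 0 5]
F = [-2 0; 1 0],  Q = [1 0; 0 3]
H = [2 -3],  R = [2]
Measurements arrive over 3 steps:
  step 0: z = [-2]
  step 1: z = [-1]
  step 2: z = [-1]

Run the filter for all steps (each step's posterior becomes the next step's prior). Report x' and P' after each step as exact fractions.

step 0: x' = [-94/41, -29/41], P' = [77/41 46/41; 46/41 36/41]
step 1: x' = [8/11, 8/11], P' = [5407/2563 3218/2563; 3218/2563 2448/2563]
step 2: x' = [-88876/174761, 2498/174761], P' = [375101/174761 223126/174761; 223126/174761 169056/174761]

step 0: x̄ = F·x = [-6, 3]
step 0: P̄ = F·P·Fᵀ + Q = [5 -2; -2 4]
step 0: y = z − H·x̄ = [19]
step 0: S = H·P̄·Hᵀ + R = [82]
step 0: K = P̄·Hᵀ·S⁻¹ = [8/41; -8/41]
step 0: x' = x̄ + K·y = [-94/41, -29/41]
step 0: P' = (I − K·H)·P̄ = [77/41 46/41; 46/41 36/41]
step 1: x̄ = F·x = [188/41, -94/41]
step 1: P̄ = F·P·Fᵀ + Q = [349/41 -154/41; -154/41 200/41]
step 1: y = z − H·x̄ = [-699/41]
step 1: S = H·P̄·Hᵀ + R = [5126/41]
step 1: K = P̄·Hᵀ·S⁻¹ = [580/2563; -454/2563]
step 1: x' = x̄ + K·y = [8/11, 8/11]
step 1: P' = (I − K·H)·P̄ = [5407/2563 3218/2563; 3218/2563 2448/2563]
step 2: x̄ = F·x = [-16/11, 8/11]
step 2: P̄ = F·P·Fᵀ + Q = [24191/2563 -10814/2563; -10814/2563 13096/2563]
step 2: y = z − H·x̄ = [45/11]
step 2: S = H·P̄·Hᵀ + R = [349522/2563]
step 2: K = P̄·Hᵀ·S⁻¹ = [40412/174761; -30458/174761]
step 2: x' = x̄ + K·y = [-88876/174761, 2498/174761]
step 2: P' = (I − K·H)·P̄ = [375101/174761 223126/174761; 223126/174761 169056/174761]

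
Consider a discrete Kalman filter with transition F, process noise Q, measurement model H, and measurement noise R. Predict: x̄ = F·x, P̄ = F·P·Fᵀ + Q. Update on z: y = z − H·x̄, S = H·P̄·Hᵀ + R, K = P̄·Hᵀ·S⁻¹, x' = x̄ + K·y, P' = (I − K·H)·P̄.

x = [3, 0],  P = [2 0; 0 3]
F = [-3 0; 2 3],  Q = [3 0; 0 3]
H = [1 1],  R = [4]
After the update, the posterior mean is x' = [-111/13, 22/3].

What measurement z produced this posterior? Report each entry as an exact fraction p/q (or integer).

x̄ = F·x = [-9, 6]
P̄ = F·P·Fᵀ + Q = [21 -12; -12 38]
S = H·P̄·Hᵀ + R = [39]
K = P̄·Hᵀ·S⁻¹ = [3/13; 2/3]
x' − x̄ = [6/13, 4/3] = K·y
y = (KᵀK)⁻¹·Kᵀ·(x' − x̄) = [2]
z = y + H·x̄ = [2] + [-3] = [-1]

z = [-1]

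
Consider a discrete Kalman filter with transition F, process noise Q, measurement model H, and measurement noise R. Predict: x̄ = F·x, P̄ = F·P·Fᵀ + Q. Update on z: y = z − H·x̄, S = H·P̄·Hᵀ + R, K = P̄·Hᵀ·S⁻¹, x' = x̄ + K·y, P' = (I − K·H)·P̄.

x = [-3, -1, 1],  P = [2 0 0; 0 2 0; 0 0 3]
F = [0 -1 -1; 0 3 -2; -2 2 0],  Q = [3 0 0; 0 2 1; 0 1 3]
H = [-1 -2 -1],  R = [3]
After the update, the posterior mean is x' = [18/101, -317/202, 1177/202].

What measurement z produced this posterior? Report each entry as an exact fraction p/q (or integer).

z = [-3]

x̄ = F·x = [0, -5, 4]
P̄ = F·P·Fᵀ + Q = [8 0 -4; 0 32 13; -4 13 19]
S = H·P̄·Hᵀ + R = [202]
K = P̄·Hᵀ·S⁻¹ = [-2/101; -77/202; -41/202]
x' − x̄ = [18/101, 693/202, 369/202] = K·y
y = (KᵀK)⁻¹·Kᵀ·(x' − x̄) = [-9]
z = y + H·x̄ = [-9] + [6] = [-3]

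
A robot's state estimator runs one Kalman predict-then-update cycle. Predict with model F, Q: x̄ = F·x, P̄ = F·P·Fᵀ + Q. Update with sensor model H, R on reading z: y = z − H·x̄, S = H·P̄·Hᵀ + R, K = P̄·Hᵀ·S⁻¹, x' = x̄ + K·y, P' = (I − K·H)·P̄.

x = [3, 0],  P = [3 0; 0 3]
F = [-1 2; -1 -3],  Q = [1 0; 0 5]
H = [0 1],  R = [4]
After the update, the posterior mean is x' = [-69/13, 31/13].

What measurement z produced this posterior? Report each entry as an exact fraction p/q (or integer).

z = [3]

x̄ = F·x = [-3, -3]
P̄ = F·P·Fᵀ + Q = [16 -15; -15 35]
S = H·P̄·Hᵀ + R = [39]
K = P̄·Hᵀ·S⁻¹ = [-5/13; 35/39]
x' − x̄ = [-30/13, 70/13] = K·y
y = (KᵀK)⁻¹·Kᵀ·(x' − x̄) = [6]
z = y + H·x̄ = [6] + [-3] = [3]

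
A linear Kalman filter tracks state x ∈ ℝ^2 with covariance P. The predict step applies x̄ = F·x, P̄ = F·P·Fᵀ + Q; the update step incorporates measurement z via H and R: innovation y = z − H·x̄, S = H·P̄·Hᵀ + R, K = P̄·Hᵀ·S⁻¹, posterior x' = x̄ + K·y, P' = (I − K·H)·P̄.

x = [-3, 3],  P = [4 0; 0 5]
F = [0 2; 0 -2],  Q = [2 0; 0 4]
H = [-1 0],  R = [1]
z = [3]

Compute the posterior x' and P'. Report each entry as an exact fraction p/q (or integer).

x' = [-60/23, 42/23]
P' = [22/23 -20/23; -20/23 152/23]

x̄ = F·x = [6, -6]
P̄ = F·P·Fᵀ + Q = [22 -20; -20 24]
y = z − H·x̄ = [9]
S = H·P̄·Hᵀ + R = [23]
K = P̄·Hᵀ·S⁻¹ = [-22/23; 20/23]
x' = x̄ + K·y = [-60/23, 42/23]
P' = (I − K·H)·P̄ = [22/23 -20/23; -20/23 152/23]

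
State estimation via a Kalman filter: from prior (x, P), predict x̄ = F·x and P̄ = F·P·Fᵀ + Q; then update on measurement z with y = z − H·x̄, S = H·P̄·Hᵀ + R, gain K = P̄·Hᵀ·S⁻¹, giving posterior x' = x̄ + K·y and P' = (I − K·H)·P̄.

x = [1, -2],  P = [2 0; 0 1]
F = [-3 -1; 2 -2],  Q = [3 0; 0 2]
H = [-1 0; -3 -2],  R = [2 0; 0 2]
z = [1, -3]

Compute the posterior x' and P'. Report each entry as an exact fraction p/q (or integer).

x̄ = F·x = [-1, 6]
P̄ = F·P·Fᵀ + Q = [22 -10; -10 14]
y = z − H·x̄ = [0, 6]
S = H·P̄·Hᵀ + R = [24 46; 46 136]
K = P̄·Hᵀ·S⁻¹ = [-219/287 -23/287; 317/287 -103/287]
x' = x̄ + K·y = [-425/287, 1104/287]
P' = (I − K·H)·P̄ = [438/287 -634/287; -634/287 1054/287]

x' = [-425/287, 1104/287]
P' = [438/287 -634/287; -634/287 1054/287]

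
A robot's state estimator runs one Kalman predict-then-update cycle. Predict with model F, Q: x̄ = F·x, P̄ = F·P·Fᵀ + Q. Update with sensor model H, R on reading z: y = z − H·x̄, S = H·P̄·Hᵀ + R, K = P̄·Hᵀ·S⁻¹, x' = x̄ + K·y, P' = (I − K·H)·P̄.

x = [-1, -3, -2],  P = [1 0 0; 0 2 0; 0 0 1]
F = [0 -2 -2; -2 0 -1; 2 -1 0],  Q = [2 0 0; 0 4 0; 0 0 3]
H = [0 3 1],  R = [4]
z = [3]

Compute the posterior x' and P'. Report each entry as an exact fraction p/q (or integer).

x̄ = F·x = [10, 4, 1]
P̄ = F·P·Fᵀ + Q = [14 2 4; 2 9 -4; 4 -4 9]
y = z − H·x̄ = [-10]
S = H·P̄·Hᵀ + R = [70]
K = P̄·Hᵀ·S⁻¹ = [1/7; 23/70; -3/70]
x' = x̄ + K·y = [60/7, 5/7, 10/7]
P' = (I − K·H)·P̄ = [88/7 -9/7 31/7; -9/7 101/70 -211/70; 31/7 -211/70 621/70]

x' = [60/7, 5/7, 10/7]
P' = [88/7 -9/7 31/7; -9/7 101/70 -211/70; 31/7 -211/70 621/70]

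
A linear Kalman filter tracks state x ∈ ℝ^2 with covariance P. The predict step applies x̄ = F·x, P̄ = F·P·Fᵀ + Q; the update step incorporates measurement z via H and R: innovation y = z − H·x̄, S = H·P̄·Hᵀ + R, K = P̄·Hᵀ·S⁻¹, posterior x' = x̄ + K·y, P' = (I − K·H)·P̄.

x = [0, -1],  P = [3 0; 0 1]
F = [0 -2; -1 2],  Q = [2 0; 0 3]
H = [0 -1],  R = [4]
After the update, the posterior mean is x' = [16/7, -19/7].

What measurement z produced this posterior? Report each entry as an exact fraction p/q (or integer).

z = [3]

x̄ = F·x = [2, -2]
P̄ = F·P·Fᵀ + Q = [6 -4; -4 10]
S = H·P̄·Hᵀ + R = [14]
K = P̄·Hᵀ·S⁻¹ = [2/7; -5/7]
x' − x̄ = [2/7, -5/7] = K·y
y = (KᵀK)⁻¹·Kᵀ·(x' − x̄) = [1]
z = y + H·x̄ = [1] + [2] = [3]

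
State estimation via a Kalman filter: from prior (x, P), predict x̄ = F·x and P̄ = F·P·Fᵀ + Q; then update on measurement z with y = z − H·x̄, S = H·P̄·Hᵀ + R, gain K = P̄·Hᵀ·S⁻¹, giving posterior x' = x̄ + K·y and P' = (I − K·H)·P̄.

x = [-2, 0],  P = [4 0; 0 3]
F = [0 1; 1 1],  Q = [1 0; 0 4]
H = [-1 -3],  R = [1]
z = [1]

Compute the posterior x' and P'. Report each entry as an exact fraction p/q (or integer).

x̄ = F·x = [0, -2]
P̄ = F·P·Fᵀ + Q = [4 3; 3 11]
y = z − H·x̄ = [-5]
S = H·P̄·Hᵀ + R = [122]
K = P̄·Hᵀ·S⁻¹ = [-13/122; -18/61]
x' = x̄ + K·y = [65/122, -32/61]
P' = (I − K·H)·P̄ = [319/122 -51/61; -51/61 23/61]

x' = [65/122, -32/61]
P' = [319/122 -51/61; -51/61 23/61]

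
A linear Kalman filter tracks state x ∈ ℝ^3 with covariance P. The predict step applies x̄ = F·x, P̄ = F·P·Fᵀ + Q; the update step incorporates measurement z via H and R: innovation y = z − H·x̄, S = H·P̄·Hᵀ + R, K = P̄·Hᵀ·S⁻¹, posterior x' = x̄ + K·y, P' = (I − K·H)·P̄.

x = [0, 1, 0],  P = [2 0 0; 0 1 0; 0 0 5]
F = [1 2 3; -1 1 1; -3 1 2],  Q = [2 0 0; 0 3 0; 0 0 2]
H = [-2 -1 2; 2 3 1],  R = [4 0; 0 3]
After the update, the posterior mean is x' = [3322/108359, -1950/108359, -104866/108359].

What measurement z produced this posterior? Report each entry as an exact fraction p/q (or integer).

z = [-2, -1]

x̄ = F·x = [2, 1, 1]
P̄ = F·P·Fᵀ + Q = [53 15 26; 15 11 17; 26 17 41]
S = H·P̄·Hᵀ + R = [175 -146; -146 741]
K = P̄·Hᵀ·S⁻¹ = [-25287/108359 20901/108359; 6493/108359 12978/108359; 30657/108359 27098/108359]
x' − x̄ = [-213396/108359, -110309/108359, -213225/108359] = K·y
y = (KᵀK)⁻¹·Kᵀ·(x' − x̄) = [1, -9]
z = y + H·x̄ = [1, -9] + [-3, 8] = [-2, -1]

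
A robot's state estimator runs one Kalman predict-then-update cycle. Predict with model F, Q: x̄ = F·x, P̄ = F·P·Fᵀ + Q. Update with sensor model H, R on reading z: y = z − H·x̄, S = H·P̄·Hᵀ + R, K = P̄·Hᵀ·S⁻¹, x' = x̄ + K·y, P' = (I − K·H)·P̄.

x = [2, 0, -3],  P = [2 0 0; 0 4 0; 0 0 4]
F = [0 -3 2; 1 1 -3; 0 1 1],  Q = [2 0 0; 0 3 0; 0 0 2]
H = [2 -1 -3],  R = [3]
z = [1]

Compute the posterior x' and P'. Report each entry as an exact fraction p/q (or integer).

x̄ = F·x = [-6, 11, -3]
P̄ = F·P·Fᵀ + Q = [54 -36 -4; -36 45 -8; -4 -8 10]
y = z − H·x̄ = [15]
S = H·P̄·Hᵀ + R = [498]
K = P̄·Hᵀ·S⁻¹ = [26/83; -31/166; -5/83]
x' = x̄ + K·y = [-108/83, 1361/166, -324/83]
P' = (I − K·H)·P̄ = [426/83 -570/83 448/83; -570/83 4587/166 -1129/83; 448/83 -1129/83 680/83]

x' = [-108/83, 1361/166, -324/83]
P' = [426/83 -570/83 448/83; -570/83 4587/166 -1129/83; 448/83 -1129/83 680/83]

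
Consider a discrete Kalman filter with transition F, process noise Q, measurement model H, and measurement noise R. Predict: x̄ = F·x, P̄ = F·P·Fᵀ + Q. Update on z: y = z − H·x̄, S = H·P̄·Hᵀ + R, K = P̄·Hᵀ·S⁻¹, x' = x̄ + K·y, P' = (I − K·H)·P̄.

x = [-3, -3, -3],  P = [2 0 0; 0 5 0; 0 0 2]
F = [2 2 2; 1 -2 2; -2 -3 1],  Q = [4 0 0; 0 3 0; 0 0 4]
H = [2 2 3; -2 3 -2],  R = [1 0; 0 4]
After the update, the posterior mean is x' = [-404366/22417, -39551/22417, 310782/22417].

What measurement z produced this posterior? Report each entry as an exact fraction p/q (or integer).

x̄ = F·x = [-18, -3, 12]
P̄ = F·P·Fᵀ + Q = [40 -8 -34; -8 33 30; -34 30 59]
S = H·P̄·Hᵀ + R = [712 158; 158 161]
K = P̄·Hᵀ·S⁻¹ = [-215/44834 -4907/22417; 6925/44834 4260/22417; 20889/89668 889/44834]
x' − x̄ = [-860/22417, 27700/22417, 41778/22417] = K·y
y = (KᵀK)⁻¹·Kᵀ·(x' − x̄) = [8, 0]
z = y + H·x̄ = [8, 0] + [-6, 3] = [2, 3]

z = [2, 3]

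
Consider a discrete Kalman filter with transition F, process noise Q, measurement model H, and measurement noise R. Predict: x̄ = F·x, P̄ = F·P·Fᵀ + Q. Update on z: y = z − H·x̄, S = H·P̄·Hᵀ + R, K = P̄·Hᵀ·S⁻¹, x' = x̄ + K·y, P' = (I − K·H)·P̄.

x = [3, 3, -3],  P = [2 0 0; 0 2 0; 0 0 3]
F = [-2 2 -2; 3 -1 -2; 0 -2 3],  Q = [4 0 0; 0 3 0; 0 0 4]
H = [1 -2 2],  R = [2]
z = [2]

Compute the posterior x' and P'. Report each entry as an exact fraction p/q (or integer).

x̄ = F·x = [6, 12, -15]
P̄ = F·P·Fᵀ + Q = [32 -4 -26; -4 35 -14; -26 -14 39]
y = z − H·x̄ = [50]
S = H·P̄·Hᵀ + R = [354]
K = P̄·Hᵀ·S⁻¹ = [-2/59; -17/59; 40/177]
x' = x̄ + K·y = [254/59, -142/59, -655/177]
P' = (I − K·H)·P̄ = [1864/59 -440/59 -1374/59; -440/59 331/59 534/59; -1374/59 534/59 3703/177]

x' = [254/59, -142/59, -655/177]
P' = [1864/59 -440/59 -1374/59; -440/59 331/59 534/59; -1374/59 534/59 3703/177]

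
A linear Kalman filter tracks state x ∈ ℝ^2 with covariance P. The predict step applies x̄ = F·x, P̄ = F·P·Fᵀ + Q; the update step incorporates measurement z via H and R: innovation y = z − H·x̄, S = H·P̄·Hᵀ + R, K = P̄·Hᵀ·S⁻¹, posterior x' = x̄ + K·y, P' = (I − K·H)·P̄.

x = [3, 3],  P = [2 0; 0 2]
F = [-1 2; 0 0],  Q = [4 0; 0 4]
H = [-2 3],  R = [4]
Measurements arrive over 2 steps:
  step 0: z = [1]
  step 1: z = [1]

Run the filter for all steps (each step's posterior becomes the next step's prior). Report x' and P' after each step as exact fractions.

step 0: x̄ = F·x = [3, 0]
step 0: P̄ = F·P·Fᵀ + Q = [14 0; 0 4]
step 0: y = z − H·x̄ = [7]
step 0: S = H·P̄·Hᵀ + R = [96]
step 0: K = P̄·Hᵀ·S⁻¹ = [-7/24; 1/8]
step 0: x' = x̄ + K·y = [23/24, 7/8]
step 0: P' = (I − K·H)·P̄ = [35/6 7/2; 7/2 5/2]
step 1: x̄ = F·x = [19/24, 0]
step 1: P̄ = F·P·Fᵀ + Q = [35/6 0; 0 4]
step 1: y = z − H·x̄ = [31/12]
step 1: S = H·P̄·Hᵀ + R = [190/3]
step 1: K = P̄·Hᵀ·S⁻¹ = [-7/38; 18/95]
step 1: x' = x̄ + K·y = [6/19, 93/190]
step 1: P' = (I − K·H)·P̄ = [70/19 42/19; 42/19 164/95]

step 0: x' = [23/24, 7/8], P' = [35/6 7/2; 7/2 5/2]
step 1: x' = [6/19, 93/190], P' = [70/19 42/19; 42/19 164/95]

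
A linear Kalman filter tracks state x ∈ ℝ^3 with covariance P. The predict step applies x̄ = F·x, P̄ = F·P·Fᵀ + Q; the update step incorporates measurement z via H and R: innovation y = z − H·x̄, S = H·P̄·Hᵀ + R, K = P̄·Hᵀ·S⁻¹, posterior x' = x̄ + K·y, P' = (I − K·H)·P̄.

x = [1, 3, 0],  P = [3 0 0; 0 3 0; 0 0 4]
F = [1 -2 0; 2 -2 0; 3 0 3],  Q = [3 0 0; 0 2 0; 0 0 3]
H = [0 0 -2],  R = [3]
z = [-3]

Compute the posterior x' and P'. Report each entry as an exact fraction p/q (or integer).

x̄ = F·x = [-5, -4, 3]
P̄ = F·P·Fᵀ + Q = [18 18 9; 18 26 18; 9 18 66]
y = z − H·x̄ = [3]
S = H·P̄·Hᵀ + R = [267]
K = P̄·Hᵀ·S⁻¹ = [-6/89; -12/89; -44/89]
x' = x̄ + K·y = [-463/89, -392/89, 135/89]
P' = (I − K·H)·P̄ = [1494/89 1386/89 9/89; 1386/89 1882/89 18/89; 9/89 18/89 66/89]

x' = [-463/89, -392/89, 135/89]
P' = [1494/89 1386/89 9/89; 1386/89 1882/89 18/89; 9/89 18/89 66/89]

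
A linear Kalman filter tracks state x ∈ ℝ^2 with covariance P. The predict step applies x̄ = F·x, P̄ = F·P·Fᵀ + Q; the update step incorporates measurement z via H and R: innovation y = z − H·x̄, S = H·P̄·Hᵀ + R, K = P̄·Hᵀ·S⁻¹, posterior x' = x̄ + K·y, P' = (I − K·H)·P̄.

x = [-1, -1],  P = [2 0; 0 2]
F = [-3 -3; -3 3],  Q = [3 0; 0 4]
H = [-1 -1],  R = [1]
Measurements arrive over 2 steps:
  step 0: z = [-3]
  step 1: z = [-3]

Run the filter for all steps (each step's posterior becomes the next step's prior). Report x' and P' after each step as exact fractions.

step 0: x̄ = F·x = [6, 0]
step 0: P̄ = F·P·Fᵀ + Q = [39 0; 0 40]
step 0: y = z − H·x̄ = [3]
step 0: S = H·P̄·Hᵀ + R = [80]
step 0: K = P̄·Hᵀ·S⁻¹ = [-39/80; -1/2]
step 0: x' = x̄ + K·y = [363/80, -3/2]
step 0: P' = (I − K·H)·P̄ = [1599/80 -39/2; -39/2 20]
step 1: x̄ = F·x = [-729/80, -1449/80]
step 1: P̄ = F·P·Fᵀ + Q = [951/80 -9/80; -9/80 57191/80]
step 1: y = z − H·x̄ = [-1209/40]
step 1: S = H·P̄·Hᵀ + R = [14551/20]
step 1: K = P̄·Hᵀ·S⁻¹ = [-471/29102; -28591/29102]
step 1: x' = x̄ + K·y = [-125478/14551, 337053/29102]
step 1: P' = (I − K·H)·P̄ = [170202/14551 -339933/29102; -339933/29102 184262/14551]

step 0: x' = [363/80, -3/2], P' = [1599/80 -39/2; -39/2 20]
step 1: x' = [-125478/14551, 337053/29102], P' = [170202/14551 -339933/29102; -339933/29102 184262/14551]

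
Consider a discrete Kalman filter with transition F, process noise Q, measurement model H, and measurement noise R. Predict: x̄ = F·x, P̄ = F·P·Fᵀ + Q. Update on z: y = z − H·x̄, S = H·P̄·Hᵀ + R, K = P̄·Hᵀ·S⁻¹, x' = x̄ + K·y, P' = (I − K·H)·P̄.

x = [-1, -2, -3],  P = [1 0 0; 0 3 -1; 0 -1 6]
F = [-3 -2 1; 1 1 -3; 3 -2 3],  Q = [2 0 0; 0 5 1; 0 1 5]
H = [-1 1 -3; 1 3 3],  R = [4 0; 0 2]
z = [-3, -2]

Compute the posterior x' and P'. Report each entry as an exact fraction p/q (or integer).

x̄ = F·x = [4, 6, -8]
P̄ = F·P·Fᵀ + Q = [33 -34 29; -34 69 -65; 29 -65 92]
y = z − H·x̄ = [-29, 0]
S = H·P̄·Hᵀ + R = [1566 -370; -370 284]
K = P̄·Hᵀ·S⁻¹ = [-9269/76961 -7198/76961; 19123/76961 18952/76961; -16095/76961 8840/76961]
x' = x̄ + K·y = [576645/76961, -92801/76961, -148933/76961]
P' = (I − K·H)·P̄ = [1241851/76961 -12868/76961 -405881/76961; -12868/76961 28599/76961 -11675/76961; -405881/76961 -11675/76961 152862/76961]

x' = [576645/76961, -92801/76961, -148933/76961]
P' = [1241851/76961 -12868/76961 -405881/76961; -12868/76961 28599/76961 -11675/76961; -405881/76961 -11675/76961 152862/76961]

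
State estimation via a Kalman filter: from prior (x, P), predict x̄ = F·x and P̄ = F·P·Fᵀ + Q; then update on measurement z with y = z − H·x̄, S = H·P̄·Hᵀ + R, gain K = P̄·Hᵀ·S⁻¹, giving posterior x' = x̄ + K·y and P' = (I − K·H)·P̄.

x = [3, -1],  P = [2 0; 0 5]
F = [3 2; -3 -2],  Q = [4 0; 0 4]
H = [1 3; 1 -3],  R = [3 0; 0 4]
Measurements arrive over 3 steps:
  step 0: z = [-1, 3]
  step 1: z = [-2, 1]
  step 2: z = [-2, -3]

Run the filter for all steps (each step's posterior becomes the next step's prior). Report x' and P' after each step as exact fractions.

step 0: x' = [1262/1187, -2468/3561], P' = [1722/1187 -118/1187; -118/1187 686/3561]
step 1: x' = [-1135789/4731857, -183997/363989], P' = [6743814/4731857 -34434/363989; -34434/363989 69790/363989]
step 2: x' = [-883678260/414304183, 247285166/1242912549], P' = [2951326602/2071520915 -195782534/2071520915; -195782534/2071520915 1191453214/6214562745]

step 0: x̄ = F·x = [7, -7]
step 0: P̄ = F·P·Fᵀ + Q = [42 -38; -38 42]
step 0: y = z − H·x̄ = [13, -25]
step 0: S = H·P̄·Hᵀ + R = [195 -336; -336 652]
step 0: K = P̄·Hᵀ·S⁻¹ = [456/1187 519/1187; 568/3561 -201/1187]
step 0: x' = x̄ + K·y = [1262/1187, -2468/3561]
step 0: P' = (I − K·H)·P̄ = [1722/1187 -118/1187; -118/1187 686/3561]
step 1: x̄ = F·x = [6422/3561, -6422/3561]
step 1: P̄ = F·P·Fᵀ + Q = [59234/3561 -44990/3561; -44990/3561 59234/3561]
step 1: y = z − H·x̄ = [5722/3561, -22127/3561]
step 1: S = H·P̄·Hᵀ + R = [333083/3561 -473872/3561; -473872/3561 876524/3561]
step 1: K = P̄·Hᵀ·S⁻¹ = [1800296/4731857 2021685/4731857; 58312/363989 -60951/363989]
step 1: x' = x̄ + K·y = [-1135789/4731857, -183997/363989]
step 1: P' = (I − K·H)·P̄ = [6743814/4731857 -34434/363989; -34434/363989 69790/363989]
step 2: x̄ = F·x = [-8191289/4731857, 8191289/4731857]
step 2: P̄ = F·P·Fᵀ + Q = [77879130/4731857 -58951702/4731857; -58951702/4731857 77879130/4731857]
step 2: y = z − H·x̄ = [-25846292/4731857, 18569585/4731857]
step 2: S = H·P̄·Hᵀ + R = [439276659/4731857 -623033040/4731857; -623033040/4731857 1151428940/4731857]
step 2: K = P̄·Hᵀ·S⁻¹ = [157598600/414304183 884668551/2071520915; 199134136/1242912549 -346808937/2071520915]
step 2: x' = x̄ + K·y = [-883678260/414304183, 247285166/1242912549]
step 2: P' = (I − K·H)·P̄ = [2951326602/2071520915 -195782534/2071520915; -195782534/2071520915 1191453214/6214562745]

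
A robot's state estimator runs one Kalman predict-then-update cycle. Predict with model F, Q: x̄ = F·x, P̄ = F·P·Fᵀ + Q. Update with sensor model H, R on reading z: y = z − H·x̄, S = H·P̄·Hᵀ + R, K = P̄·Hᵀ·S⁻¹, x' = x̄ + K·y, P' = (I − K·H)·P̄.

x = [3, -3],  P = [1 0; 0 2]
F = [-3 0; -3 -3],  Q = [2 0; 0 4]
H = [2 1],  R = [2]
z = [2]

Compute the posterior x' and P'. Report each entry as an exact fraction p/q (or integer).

x' = [-397/113, 980/113]
P' = [282/113 -502/113; -502/113 1102/113]

x̄ = F·x = [-9, 0]
P̄ = F·P·Fᵀ + Q = [11 9; 9 31]
y = z − H·x̄ = [20]
S = H·P̄·Hᵀ + R = [113]
K = P̄·Hᵀ·S⁻¹ = [31/113; 49/113]
x' = x̄ + K·y = [-397/113, 980/113]
P' = (I − K·H)·P̄ = [282/113 -502/113; -502/113 1102/113]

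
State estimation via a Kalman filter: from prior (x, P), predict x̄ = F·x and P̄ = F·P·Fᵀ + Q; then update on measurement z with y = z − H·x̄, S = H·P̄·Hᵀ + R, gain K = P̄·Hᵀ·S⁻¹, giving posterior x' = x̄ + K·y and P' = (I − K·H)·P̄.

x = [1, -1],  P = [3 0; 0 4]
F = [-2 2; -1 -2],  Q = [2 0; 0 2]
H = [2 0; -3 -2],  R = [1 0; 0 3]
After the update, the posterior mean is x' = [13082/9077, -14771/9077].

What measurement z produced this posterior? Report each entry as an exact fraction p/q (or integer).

x̄ = F·x = [-4, 1]
P̄ = F·P·Fᵀ + Q = [30 -10; -10 21]
S = H·P̄·Hᵀ + R = [121 -140; -140 237]
K = P̄·Hᵀ·S⁻¹ = [4420/9077 -70/9077; -6420/9077 -4252/9077]
x' − x̄ = [49390/9077, -23848/9077] = K·y
y = (KᵀK)⁻¹·Kᵀ·(x' − x̄) = [11, -11]
z = y + H·x̄ = [11, -11] + [-8, 10] = [3, -1]

z = [3, -1]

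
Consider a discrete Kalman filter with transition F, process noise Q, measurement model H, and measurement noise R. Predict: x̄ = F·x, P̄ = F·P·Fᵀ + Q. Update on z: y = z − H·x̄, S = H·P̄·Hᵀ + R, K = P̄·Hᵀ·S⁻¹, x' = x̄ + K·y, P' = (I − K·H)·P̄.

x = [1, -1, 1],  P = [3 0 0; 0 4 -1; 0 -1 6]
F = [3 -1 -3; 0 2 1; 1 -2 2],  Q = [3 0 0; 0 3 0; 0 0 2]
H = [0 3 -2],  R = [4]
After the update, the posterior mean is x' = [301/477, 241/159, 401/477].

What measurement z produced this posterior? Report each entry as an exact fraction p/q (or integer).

z = [3]

x̄ = F·x = [1, -1, 5]
P̄ = F·P·Fᵀ + Q = [82 -19 -23; -19 21 -6; -23 -6 53]
S = H·P̄·Hᵀ + R = [477]
K = P̄·Hᵀ·S⁻¹ = [-11/477; 25/159; -124/477]
x' − x̄ = [-176/477, 400/159, -1984/477] = K·y
y = (KᵀK)⁻¹·Kᵀ·(x' − x̄) = [16]
z = y + H·x̄ = [16] + [-13] = [3]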